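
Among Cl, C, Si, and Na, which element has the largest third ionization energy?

Na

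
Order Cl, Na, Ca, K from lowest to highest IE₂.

IE_2 is the cost of taking one more electron from the +1 cation: Cl⁺ still has 6 valence electrons; Na⁺ is the bare [Ne] core; Ca⁺ still has 1 valence electron; K⁺ is the bare [Ar] core.
Pulling an electron out of a noble-gas core costs far more than removing a remaining valence electron, so K and Na sit at the high end of IE_2.
Valence configurations: Cl⁺ [Ne]3s²3p⁴, Ca⁺ [Ar]4s¹.
Tabulated IE_2 (kJ/mol): Cl 2298, Na 4562, Ca 1145, K 3052.
Hence IE_2: Ca < Cl < K < Na.

Ca < Cl < K < Na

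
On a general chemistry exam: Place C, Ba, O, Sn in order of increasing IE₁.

C is in period 2, group 14; O is in period 2, group 16; Sn is in period 5, group 14; Ba is in period 6, group 2.
First ionization energy rises across a period (greater Z_eff holds electrons more tightly) and falls down a group (valence electrons are farther from the nucleus).
Neither a single period nor a single group — weigh both effects.
Sn > Ba: both effects reinforce here, so Sn is clearly the higher of the two.
C > Sn: C sits above Sn in group 14, so the down-group effect alone puts C higher.
O > C: both are in period 2; the period trend gives O the larger value.
Tabulated first ionization energy (kJ/mol): C 1086, O 1314, Sn 709, Ba 503.
So from lowest to highest: Ba < Sn < C < O.

Ba, Sn, C, O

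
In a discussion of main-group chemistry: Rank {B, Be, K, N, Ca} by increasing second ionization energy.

After 1 electron has been removed, what remains? B⁺ still has 2 valence electrons; Be⁺ still has 1 valence electron; K⁺ is the bare [Ar] core; N⁺ still has 4 valence electrons; Ca⁺ still has 1 valence electron.
Breaking into a closed-shell core is much more expensive than removing a leftover valence electron — K has the largest IE_2 here.
Valence configurations: B⁺ [He]2s², Be⁺ [He]2s¹, N⁺ [He]2s²2p², Ca⁺ [Ar]4s¹.
Tabulated IE_2 (kJ/mol): B 2427, Be 1757, K 3052, N 2856, Ca 1145.
So the second ionization energies run Ca < Be < B < N < K.

Ca, Be, B, N, K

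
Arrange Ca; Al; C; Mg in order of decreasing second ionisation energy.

Consider each +1 ion: Ca⁺ still has 1 valence electron; Al⁺ still has 2 valence electrons; C⁺ still has 3 valence electrons; Mg⁺ still has 1 valence electron.
All are still removing valence electrons, so compare the +1 ions as you would atoms: IE_2 generally rises across a period (higher Z_eff) and falls down a group (larger shell), subject to the usual subshell exceptions.
Valence configurations: Ca⁺ [Ar]4s¹, Al⁺ [Ne]3s², C⁺ [He]2s²2p¹, Mg⁺ [Ne]3s¹.
Tabulated IE_2 (kJ/mol): Ca 1145, Al 1817, C 2353, Mg 1451.
Overall IE_2 order: Ca < Mg < Al < C.

C > Al > Mg > Ca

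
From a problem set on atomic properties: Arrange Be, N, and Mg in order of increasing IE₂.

Mg < Be < N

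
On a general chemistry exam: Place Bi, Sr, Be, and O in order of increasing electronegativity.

Sr, Be, Bi, O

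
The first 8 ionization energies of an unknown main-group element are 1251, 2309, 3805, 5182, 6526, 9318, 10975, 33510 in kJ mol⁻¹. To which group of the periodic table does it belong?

Group 17

Look for the largest jump between consecutive ionization energies: IE8/IE7 ≈ 3.1, far larger than any earlier ratio.
That jump marks the point where a core electron is being removed. So the atom has 7 valence electrons.
A main-group element with 7 valence electrons is in group 17.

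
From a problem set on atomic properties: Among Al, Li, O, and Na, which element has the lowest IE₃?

Al

After 2 electrons have been removed, what remains? Al²⁺ still has 1 valence electron; Li²⁺ is already 1 electron into the core; O²⁺ still has 4 valence electrons; Na²⁺ is already 1 electron into the core.
Core electrons are held far more tightly than valence electrons, so Na and Li top the IE_3 order.
Valence configurations: Al²⁺ [Ne]3s¹, O²⁺ [He]2s²2p².
Tabulated IE_3 (kJ/mol): Al 2745, Li 11815, O 5300, Na 6910.
Putting it together, IE_3: Al < O < Na < Li.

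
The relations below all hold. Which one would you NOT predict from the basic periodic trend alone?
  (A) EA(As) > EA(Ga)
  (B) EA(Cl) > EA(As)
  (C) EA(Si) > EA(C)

The general trend: electron affinity increases across a period and decreases down a group.
(A) As (period 4, group 15) vs Ga (period 4, group 13): the stated order agrees with the simple trend.
(B) Cl (period 3, group 17) vs As (period 4, group 15): the stated order agrees with the simple trend.
(C) Si (period 3, group 14) vs C (period 2, group 14): the stated order contradicts the simple trend.
The exception is (C): Si's larger, more diffuse 3p orbitals accept an added electron slightly more readily than C's compact 2p.

(C)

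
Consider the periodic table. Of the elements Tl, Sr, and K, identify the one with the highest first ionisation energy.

Removing the outermost electron gets harder across a period and easier down a group.
A diagonal step moves right (one effect) and down (the opposite effect) at once.
Sr > K: the two effects oppose for this pair; the across-period effect wins (550 vs 419 kJ/mol).
Tl > Sr: period and group pull opposite ways; the across-period shift dominates (589 vs 550 kJ/mol).
Tabulated first ionization energy (kJ/mol): K 419, Sr 550, Tl 589.
The highest first ionisation energy among these belongs to Tl.

Tl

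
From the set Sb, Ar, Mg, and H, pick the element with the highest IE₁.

H is in period 1, group 1; Mg is in period 3, group 2; Ar is in period 3, group 18; Sb is in period 5, group 15.
Removing the outermost electron gets harder across a period and easier down a group.
These span different periods and groups, so the two trends combine.
Sb > Mg: period and group pull opposite ways; the across-period shift dominates (831 vs 738 kJ/mol).
H > Sb: period and group pull opposite ways; the down-group shift dominates (1312 vs 831 kJ/mol).
Ar > H: the two effects oppose for this pair; the across-period effect wins (1521 vs 1312 kJ/mol).
For reference (kJ/mol): H 1312, Mg 738, Ar 1521, Sb 831.
The highest IE₁ among these belongs to Ar.

Ar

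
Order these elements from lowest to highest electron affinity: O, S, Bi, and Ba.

Ba < Bi < O < S

O is in period 2, group 16; S is in period 3, group 16; Ba is in period 6, group 2; Bi is in period 6, group 15.
Atoms with high Z_eff and room in the valence shell (especially the halogens) have the most exothermic electron affinities.
Here both period and group differ, so the two effects have to be weighed against each other.
Bi > Ba: Bi lies to the right of Ba in period 6, so the across-period effect alone puts Bi higher.
O > Bi: relative to Bi, both the across-period and down-group shifts push O's electron affinity up.
S > O: this pair runs against the simple trend — see the exception note.
Note the exception: S has a higher electron affinity than O, contrary to the simple trend — the compact 2p subshell of O repels the added electron more than S's larger 3p does.
Approximate values (kJ/mol): O 141, S 200, Ba 14, Bi 91.
So from lowest to highest: Ba < Bi < O < S.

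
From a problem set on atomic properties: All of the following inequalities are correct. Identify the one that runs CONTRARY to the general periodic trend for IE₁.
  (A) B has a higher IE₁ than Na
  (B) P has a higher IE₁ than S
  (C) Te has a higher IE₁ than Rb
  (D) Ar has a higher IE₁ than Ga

(B)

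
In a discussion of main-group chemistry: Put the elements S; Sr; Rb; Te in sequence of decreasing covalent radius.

Rb > Sr > Te > S

S is in period 3, group 16; Rb is in period 5, group 1; Sr is in period 5, group 2; Te is in period 5, group 16.
Radius decreases left→right (rising Z_eff, same n) and increases top→bottom (higher n).
Neither a single period nor a single group — weigh both effects.
Te > S: they share group 16; the group trend gives Te the larger value.
Sr > Te: both are in period 5; the period trend gives Sr the larger value.
Rb > Sr: both are in period 5; the period trend gives Rb the larger value.
Approximate values (pm): S 103, Rb 210, Sr 185, Te 136.
So from largest to smallest: Rb > Sr > Te > S.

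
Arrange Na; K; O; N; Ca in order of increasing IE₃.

K, N, Ca, O, Na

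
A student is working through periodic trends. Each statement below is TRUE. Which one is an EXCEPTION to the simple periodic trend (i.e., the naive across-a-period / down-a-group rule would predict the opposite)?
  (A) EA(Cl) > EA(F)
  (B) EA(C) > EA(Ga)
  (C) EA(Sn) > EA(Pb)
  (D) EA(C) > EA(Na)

(A)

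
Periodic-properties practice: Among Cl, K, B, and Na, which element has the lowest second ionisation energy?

Cl

After 1 electron has been removed, what remains? Cl⁺ still has 6 valence electrons; K⁺ is the bare [Ar] core; B⁺ still has 2 valence electrons; Na⁺ is the bare [Ne] core.
Core electrons are held far more tightly than valence electrons, so K and Na top the IE_2 order.
Valence configurations: Cl⁺ [Ne]3s²3p⁴, B⁺ [He]2s².
Tabulated IE_2 (kJ/mol): Cl 2298, K 3052, B 2427, Na 4562.
So the second ionization energies run Cl < B < K < Na.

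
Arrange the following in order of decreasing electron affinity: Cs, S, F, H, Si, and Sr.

F, S, Si, H, Cs, Sr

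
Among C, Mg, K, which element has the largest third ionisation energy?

IE_3 is the cost of taking one more electron from the +2 cation: C²⁺ still has 2 valence electrons; Mg²⁺ is the bare [Ne] core; K²⁺ is already 1 electron into the core.
Usually core removal costs more than valence removal, but here the competition is close: a tightly held n=2 valence electron can cost more to remove than an n=3 core electron, so the actual values have to decide it.
The numbers (kJ/mol): C 4620, Mg 7733, K 4420.
Putting it together, IE_3: K < C < Mg.

Mg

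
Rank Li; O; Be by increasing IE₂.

Consider each +1 ion: Li⁺ is the bare [He] core; O⁺ still has 5 valence electrons; Be⁺ still has 1 valence electron.
Breaking into a closed-shell core is much more expensive than removing a leftover valence electron — Li has the largest IE_2 here.
Valence configurations: O⁺ [He]2s²2p³, Be⁺ [He]2s¹.
Tabulated IE_2 (kJ/mol): Li 7298, O 3388, Be 1757.
Putting it together, IE_2: Be < O < Li.

Be, O, Li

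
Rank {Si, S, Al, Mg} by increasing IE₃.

Consider each +2 ion: Si²⁺ still has 2 valence electrons; S²⁺ still has 4 valence electrons; Al²⁺ still has 1 valence electron; Mg²⁺ is the bare [Ne] core.
Breaking into a closed-shell core is much more expensive than removing a leftover valence electron — Mg has the largest IE_3 here.
Valence configurations: Si²⁺ [Ne]3s², S²⁺ [Ne]3s²3p², Al²⁺ [Ne]3s¹.
Tabulated IE_3 (kJ/mol): Si 3232, S 3357, Al 2745, Mg 7733.
Overall IE_3 order: Al < Si < S < Mg.

Al < Si < S < Mg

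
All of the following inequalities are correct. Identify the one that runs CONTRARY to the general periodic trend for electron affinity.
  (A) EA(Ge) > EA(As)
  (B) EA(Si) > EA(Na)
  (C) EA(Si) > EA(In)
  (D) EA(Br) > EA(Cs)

The general trend: electron affinity increases across a period and decreases down a group.
(A) Ge (period 4, group 14) vs As (period 4, group 15): the stated order contradicts the simple trend.
(B) Si (period 3, group 14) vs Na (period 3, group 1): the stated order agrees with the simple trend.
(C) Si (period 3, group 14) vs In (period 5, group 13): the stated order agrees with the simple trend.
(D) Br (period 4, group 17) vs Cs (period 6, group 1): the stated order agrees with the simple trend.
The exception is (A): adding an electron to As's half-filled 4p³ is unfavourable, so Ge (4p²) has the more exothermic EA.

(A)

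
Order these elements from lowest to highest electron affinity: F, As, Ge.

F is in period 2, group 17; Ge is in period 4, group 14; As is in period 4, group 15.
Atoms with high Z_eff and room in the valence shell (especially the halogens) have the most exothermic electron affinities.
Here both period and group differ, so the two effects have to be weighed against each other.
Ge > As: this pair runs against the simple trend — see the exception note.
F > Ge: both effects reinforce here, so F is clearly the higher of the two.
Note the exception: Ge has a higher electron affinity than As, contrary to the simple trend — adding an electron to As's half-filled 4p³ is unfavourable, so Ge (4p²) has the more exothermic EA.
Tabulated electron affinity (kJ/mol): F 328, Ge 119, As 78.
So from lowest to highest: As < Ge < F.

As < Ge < F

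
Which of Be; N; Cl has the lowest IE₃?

Cl

After 2 electrons have been removed, what remains? Be²⁺ is the bare [He] core; N²⁺ still has 3 valence electrons; Cl²⁺ still has 5 valence electrons.
Core electrons are held far more tightly than valence electrons, so Be tops the IE_3 order.
Valence configurations: N²⁺ [He]2s²2p¹, Cl²⁺ [Ne]3s²3p³.
The numbers (kJ/mol): Be 14849, N 4578, Cl 3822.
Putting it together, IE_3: Cl < N < Be.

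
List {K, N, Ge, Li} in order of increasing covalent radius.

N, Ge, Li, K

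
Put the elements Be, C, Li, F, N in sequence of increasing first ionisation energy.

Li, Be, C, N, F

Li is in period 2, group 1; Be is in period 2, group 2; C is in period 2, group 14; N is in period 2, group 15; F is in period 2, group 17.
First ionization energy rises across a period (greater Z_eff holds electrons more tightly) and falls down a group (valence electrons are farther from the nucleus).
All lie in period 2, so first ionization energy increases left to right.
So from lowest to highest: Li < Be < C < N < F.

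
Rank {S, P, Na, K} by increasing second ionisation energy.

After 1 electron has been removed, what remains? S⁺ still has 5 valence electrons; P⁺ still has 4 valence electrons; Na⁺ is the bare [Ne] core; K⁺ is the bare [Ar] core.
Pulling an electron out of a noble-gas core costs far more than removing a remaining valence electron, so K and Na sit at the high end of IE_2.
Valence configurations: S⁺ [Ne]3s²3p³, P⁺ [Ne]3s²3p².
Tabulated IE_2 (kJ/mol): S 2252, P 1907, Na 4562, K 3052.
Hence IE_2: P < S < K < Na.

P, S, K, Na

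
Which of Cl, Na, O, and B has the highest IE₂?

The second ionization energy removes an electron from the +1 ion. For each element: Cl⁺ still has 6 valence electrons; Na⁺ is the bare [Ne] core; O⁺ still has 5 valence electrons; B⁺ still has 2 valence electrons.
Core electrons are held far more tightly than valence electrons, so Na tops the IE_2 order.
Valence configurations: Cl⁺ [Ne]3s²3p⁴, O⁺ [He]2s²2p³, B⁺ [He]2s².
The numbers (kJ/mol): Cl 2298, Na 4562, O 3388, B 2427.
Putting it together, IE_2: Cl < B < O < Na.

Na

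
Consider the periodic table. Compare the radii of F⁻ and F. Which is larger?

Forming F⁻ adds 1 electron to F. More electron–electron repulsion in the same shell, with unchanged nuclear charge, lets the cloud expand.
An anion is larger than its parent atom: F⁻ > F.

F⁻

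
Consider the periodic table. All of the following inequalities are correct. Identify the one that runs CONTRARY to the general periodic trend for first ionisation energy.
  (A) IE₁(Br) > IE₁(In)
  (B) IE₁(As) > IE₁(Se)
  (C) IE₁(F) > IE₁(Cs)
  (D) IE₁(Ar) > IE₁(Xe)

(B)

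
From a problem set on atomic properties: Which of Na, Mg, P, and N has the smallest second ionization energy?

Mg

After 1 electron has been removed, what remains? Na⁺ is the bare [Ne] core; Mg⁺ still has 1 valence electron; P⁺ still has 4 valence electrons; N⁺ still has 4 valence electrons.
Core electrons are held far more tightly than valence electrons, so Na tops the IE_2 order.
Valence configurations: Mg⁺ [Ne]3s¹, P⁺ [Ne]3s²3p², N⁺ [He]2s²2p².
Approximate IE_2 values (kJ/mol): Na 4562, Mg 1451, P 1907, N 2856.
Hence IE_2: Mg < P < N < Na.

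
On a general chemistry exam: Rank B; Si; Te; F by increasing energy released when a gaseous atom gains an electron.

B, Si, Te, F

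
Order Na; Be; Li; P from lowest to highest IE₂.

Be < P < Na < Li

The second ionization energy removes an electron from the +1 ion. For each element: Na⁺ is the bare [Ne] core; Be⁺ still has 1 valence electron; Li⁺ is the bare [He] core; P⁺ still has 4 valence electrons.
Pulling an electron out of a noble-gas core costs far more than removing a remaining valence electron, so Na and Li sit at the high end of IE_2.
Valence configurations: Be⁺ [He]2s¹, P⁺ [Ne]3s²3p².
Approximate IE_2 values (kJ/mol): Na 4562, Be 1757, Li 7298, P 1907.
Putting it together, IE_2: Be < P < Na < Li.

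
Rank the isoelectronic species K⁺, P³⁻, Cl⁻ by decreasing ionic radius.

All of these have 18 electrons, so size is governed by nuclear charge alone: the more protons, the stronger the pull on the same electron cloud, and the smaller the ion.
Nuclear charges: K⁺ (Z=19), Cl⁻ (Z=17), P³⁻ (Z=15).
Largest to smallest: P³⁻ > Cl⁻ > K⁺.

P³⁻ > Cl⁻ > K⁺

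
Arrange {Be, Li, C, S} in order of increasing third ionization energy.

The third ionization energy removes an electron from the +2 ion. For each element: Be²⁺ is the bare [He] core; Li²⁺ is already 1 electron into the core; C²⁺ still has 2 valence electrons; S²⁺ still has 4 valence electrons.
Core electrons are held far more tightly than valence electrons, so Li and Be top the IE_3 order.
Valence configurations: C²⁺ [He]2s², S²⁺ [Ne]3s²3p².
The numbers (kJ/mol): Be 14849, Li 11815, C 4620, S 3357.
Hence IE_3: S < C < Li < Be.

S < C < Li < Be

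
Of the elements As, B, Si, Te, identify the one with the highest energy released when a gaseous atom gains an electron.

Te

B is in period 2, group 13; Si is in period 3, group 14; As is in period 4, group 15; Te is in period 5, group 16.
Adding an electron releases more energy for atoms nearer the top right (short of the noble gases).
A diagonal step moves right (one effect) and down (the opposite effect) at once.
As > B: the two effects oppose for this pair; the across-period effect wins (78 vs 27 kJ/mol).
Si > As: the two effects oppose for this pair; the down-group effect wins (134 vs 78 kJ/mol).
Te > Si: period and group pull opposite ways; the across-period shift dominates (190 vs 134 kJ/mol).
Approximate values (kJ/mol): B 27, Si 134, As 78, Te 190.
The highest energy released when a gaseous atom gains an electron among these belongs to Te.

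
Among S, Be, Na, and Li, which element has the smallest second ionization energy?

Be

Consider each +1 ion: S⁺ still has 5 valence electrons; Be⁺ still has 1 valence electron; Na⁺ is the bare [Ne] core; Li⁺ is the bare [He] core.
Breaking into a closed-shell core is much more expensive than removing a leftover valence electron — Na and Li have the largest IE_2 here.
Valence configurations: S⁺ [Ne]3s²3p³, Be⁺ [He]2s¹.
Approximate IE_2 values (kJ/mol): S 2252, Be 1757, Na 4562, Li 7298.
So the second ionization energies run Be < S < Na < Li.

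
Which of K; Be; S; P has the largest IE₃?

Be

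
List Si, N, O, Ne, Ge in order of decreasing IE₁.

Ne > N > O > Si > Ge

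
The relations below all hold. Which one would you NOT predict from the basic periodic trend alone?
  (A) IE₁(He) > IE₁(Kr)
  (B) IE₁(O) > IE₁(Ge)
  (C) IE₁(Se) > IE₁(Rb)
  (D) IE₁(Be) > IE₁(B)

The general trend: IE₁ increases across a period and decreases down a group.
(A) He (period 1, group 18) vs Kr (period 4, group 18): the stated order agrees with the simple trend.
(B) O (period 2, group 16) vs Ge (period 4, group 14): the stated order agrees with the simple trend.
(C) Se (period 4, group 16) vs Rb (period 5, group 1): the stated order agrees with the simple trend.
(D) Be (period 2, group 2) vs B (period 2, group 13): the stated order contradicts the simple trend.
The exception is (D): removing B's lone 2p electron is easier than breaking Be's filled 2s².

(D)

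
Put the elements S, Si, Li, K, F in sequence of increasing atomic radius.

F < S < Si < Li < K

Moving right in a period, electrons are added to the same shell under a stronger nuclear pull, so atoms get smaller; moving down, a new shell is opened and atoms get larger.
Here both period and group differ, so the two effects have to be weighed against each other.
S > F: both effects reinforce here, so S is clearly the larger of the two.
Si > S: both are in period 3; the period trend gives Si the larger value.
Li > Si: period and group pull opposite ways; the across-period shift dominates (133 vs 116 pm).
K > Li: K sits below Li in group 1, so the down-group effect alone puts K larger.
Tabulated atomic radius (pm): Li 133, F 64, Si 116, S 103, K 196.
So from smallest to largest: F < S < Si < Li < K.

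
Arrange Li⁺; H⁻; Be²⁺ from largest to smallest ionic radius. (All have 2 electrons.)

H⁻ > Li⁺ > Be²⁺

All of these have 2 electrons, so size is governed by nuclear charge alone: the more protons, the stronger the pull on the same electron cloud, and the smaller the ion.
Nuclear charges: Be²⁺ (Z=4), Li⁺ (Z=3), H⁻ (Z=1).
Largest to smallest: H⁻ > Li⁺ > Be²⁺.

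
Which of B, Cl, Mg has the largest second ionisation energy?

Consider each +1 ion: B⁺ still has 2 valence electrons; Cl⁺ still has 6 valence electrons; Mg⁺ still has 1 valence electron.
All are still removing valence electrons, so compare the +1 ions as you would atoms: IE_2 generally rises across a period (higher Z_eff) and falls down a group (larger shell), subject to the usual subshell exceptions.
Valence configurations: B⁺ [He]2s², Cl⁺ [Ne]3s²3p⁴, Mg⁺ [Ne]3s¹.
Tabulated IE_2 (kJ/mol): B 2427, Cl 2298, Mg 1451.
Hence IE_2: Mg < Cl < B.

B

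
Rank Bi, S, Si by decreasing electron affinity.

S > Si > Bi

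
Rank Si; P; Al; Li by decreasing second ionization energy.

Li > P > Al > Si

After 1 electron has been removed, what remains? Si⁺ still has 3 valence electrons; P⁺ still has 4 valence electrons; Al⁺ still has 2 valence electrons; Li⁺ is the bare [He] core.
Breaking into a closed-shell core is much more expensive than removing a leftover valence electron — Li has the largest IE_2 here.
Valence configurations: Si⁺ [Ne]3s²3p¹, P⁺ [Ne]3s²3p², Al⁺ [Ne]3s².
Si⁺ loses a lone 3p electron whereas Al⁺ must break into a filled 3s² pair, so IE_2(Al) > IE_2(Si) even though Si has the higher nuclear charge.
Approximate IE_2 values (kJ/mol): Si 1577, P 1907, Al 1817, Li 7298.
So the second ionization energies run Si < Al < P < Li.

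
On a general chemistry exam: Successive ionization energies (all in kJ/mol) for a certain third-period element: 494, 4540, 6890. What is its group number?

Group 1

Look for the largest jump between consecutive ionization energies: IE2/IE1 ≈ 9.2, far larger than any earlier ratio.
That jump marks the point where a core electron is being removed. So the atom has 1 valence electron.
A main-group element with 1 valence electron is in group 1.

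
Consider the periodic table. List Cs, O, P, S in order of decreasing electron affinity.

O is in period 2, group 16; P is in period 3, group 15; S is in period 3, group 16; Cs is in period 6, group 1.
EA tends to increase across a period and decrease down a group, though the pattern is less regular than for IE or radius.
These span different periods and groups, so the two trends combine.
P > Cs: relative to Cs, both the across-period and down-group shifts push P's electron affinity up.
O > P: relative to P, both the across-period and down-group shifts push O's electron affinity up.
S > O: this pair runs against the simple trend — see the exception note.
Note the exception: S has a higher electron affinity than O, contrary to the simple trend — the compact 2p subshell of O repels the added electron more than S's larger 3p does.
For reference (kJ/mol): O 141, P 72, S 200, Cs 46.
So from highest to lowest: S > O > P > Cs.

S > O > P > Cs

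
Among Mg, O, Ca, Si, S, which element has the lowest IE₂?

Ca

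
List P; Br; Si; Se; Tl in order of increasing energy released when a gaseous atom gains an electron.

Si is in period 3, group 14; P is in period 3, group 15; Se is in period 4, group 16; Br is in period 4, group 17; Tl is in period 6, group 13.
Electron affinity generally becomes more exothermic across a period toward the halogens and less exothermic down a group.
Neither a single period nor a single group — weigh both effects.
P > Tl: relative to Tl, both the across-period and down-group shifts push P's electron affinity up.
Si > P: this pair runs against the simple trend — see the exception note.
Se > Si: period and group pull opposite ways; the across-period shift dominates (195 vs 134 kJ/mol).
Br > Se: both are in period 4; the period trend gives Br the larger value.
Note the exception: Si has a higher electron affinity than P, contrary to the simple trend — adding an electron to P's half-filled 3p³ is unfavourable, so Si (3p²) has the more exothermic EA.
For reference (kJ/mol): Si 134, P 72, Se 195, Br 325, Tl 19.
So from lowest to highest: Tl < P < Si < Se < Br.

Tl, P, Si, Se, Br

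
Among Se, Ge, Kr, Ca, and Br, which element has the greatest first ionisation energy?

Across a period the outer electron is held more tightly (higher IE₁); down a group it sits in a higher shell, more shielded, and comes off more easily.
All lie in period 4, so first ionization energy increases left to right.
The greatest first ionisation energy among these belongs to Kr.

Kr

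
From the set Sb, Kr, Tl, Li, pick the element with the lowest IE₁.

Li is in period 2, group 1; Kr is in period 4, group 18; Sb is in period 5, group 15; Tl is in period 6, group 13.
First ionization energy rises across a period (greater Z_eff holds electrons more tightly) and falls down a group (valence electrons are farther from the nucleus).
Neither a single period nor a single group — weigh both effects.
Tl > Li: period and group pull opposite ways; the across-period shift dominates (589 vs 520 kJ/mol).
Sb > Tl: relative to Tl, both the across-period and down-group shifts push Sb's first ionization energy up.
Kr > Sb: relative to Sb, both the across-period and down-group shifts push Kr's first ionization energy up.
For reference (kJ/mol): Li 520, Kr 1351, Sb 831, Tl 589.
The lowest IE₁ among these belongs to Li.

Li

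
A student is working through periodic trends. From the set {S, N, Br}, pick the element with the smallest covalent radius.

N

N is in period 2, group 15; S is in period 3, group 16; Br is in period 4, group 17.
Atomic radius shrinks across a period as nuclear charge pulls the same shell inward, and grows down a group as new shells are added.
A diagonal step moves right (one effect) and down (the opposite effect) at once.
S > N: period and group pull opposite ways; the down-group shift dominates (103 vs 71 pm).
Br > S: period and group pull opposite ways; the down-group shift dominates (114 vs 103 pm).
For reference (pm): N 71, S 103, Br 114.
The smallest covalent radius among these belongs to N.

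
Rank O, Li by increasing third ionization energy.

O < Li

The third ionization energy removes an electron from the +2 ion. For each element: O²⁺ still has 4 valence electrons; Li²⁺ is already 1 electron into the core.
Pulling an electron out of a noble-gas core costs far more than removing a remaining valence electron, so Li sits at the high end of IE_3.
Approximate IE_3 values (kJ/mol): O 5300, Li 11815.
So the third ionization energies run O < Li.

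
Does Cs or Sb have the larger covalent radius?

Cs

Sb is in period 5, group 15; Cs is in period 6, group 1.
Across a period the added protons contract the valence shell; down a group each new principal shell makes the atom larger.
Neither a single period nor a single group — weigh both effects.
Cs > Sb: both effects reinforce here, so Cs is clearly the larger of the two.
Tabulated atomic radius (pm): Sb 140, Cs 232.
So Cs has the larger covalent radius (Cs > Sb).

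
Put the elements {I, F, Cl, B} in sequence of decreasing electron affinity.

Cl > F > I > B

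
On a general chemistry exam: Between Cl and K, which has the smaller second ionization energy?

Consider each +1 ion: Cl⁺ still has 6 valence electrons; K⁺ is the bare [Ar] core.
Pulling an electron out of a noble-gas core costs far more than removing a remaining valence electron, so K sits at the high end of IE_2.
Tabulated IE_2 (kJ/mol): Cl 2298, K 3052.
So the second ionization energies run Cl < K.

Cl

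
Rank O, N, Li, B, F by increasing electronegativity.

Li < B < N < O < F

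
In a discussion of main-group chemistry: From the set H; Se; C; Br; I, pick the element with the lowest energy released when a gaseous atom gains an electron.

Atoms with high Z_eff and room in the valence shell (especially the halogens) have the most exothermic electron affinities.
These span different periods and groups, so the two trends combine.
C > H: the two effects oppose for this pair; the across-period effect wins (122 vs 73 kJ/mol).
Se > C: period and group pull opposite ways; the across-period shift dominates (195 vs 122 kJ/mol).
I > Se: the two effects oppose for this pair; the across-period effect wins (295 vs 195 kJ/mol).
Br > I: Br sits above I in group 17, so the down-group effect alone puts Br higher.
For reference (kJ/mol): H 73, C 122, Se 195, Br 325, I 295.
The lowest energy released when a gaseous atom gains an electron among these belongs to H.

H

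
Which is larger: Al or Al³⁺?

Al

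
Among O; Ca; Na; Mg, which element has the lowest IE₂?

The second ionization energy removes an electron from the +1 ion. For each element: O⁺ still has 5 valence electrons; Ca⁺ still has 1 valence electron; Na⁺ is the bare [Ne] core; Mg⁺ still has 1 valence electron.
Breaking into a closed-shell core is much more expensive than removing a leftover valence electron — Na has the largest IE_2 here.
Valence configurations: O⁺ [He]2s²2p³, Ca⁺ [Ar]4s¹, Mg⁺ [Ne]3s¹.
The numbers (kJ/mol): O 3388, Ca 1145, Na 4562, Mg 1451.
So the second ionization energies run Ca < Mg < O < Na.

Ca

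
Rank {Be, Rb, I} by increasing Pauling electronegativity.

Rb < Be < I

Be is in period 2, group 2; Rb is in period 5, group 1; I is in period 5, group 17.
Atoms toward the upper right of the periodic table pull bonding electrons most strongly.
Here both period and group differ, so the two effects have to be weighed against each other.
Be > Rb: both effects reinforce here, so Be is clearly the higher of the two.
I > Be: the two effects oppose for this pair; the across-period effect wins (2.66 vs 1.57).
Tabulated electronegativity (Pauling): Be 1.57, Rb 0.82, I 2.66.
So from lowest to highest: Rb < Be < I.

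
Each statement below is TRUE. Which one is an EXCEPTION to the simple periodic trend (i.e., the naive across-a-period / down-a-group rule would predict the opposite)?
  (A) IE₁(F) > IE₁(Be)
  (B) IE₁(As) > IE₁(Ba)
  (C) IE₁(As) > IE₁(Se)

The general trend: first ionization energy increases across a period and decreases down a group.
(A) F (period 2, group 17) vs Be (period 2, group 2): the stated order agrees with the simple trend.
(B) As (period 4, group 15) vs Ba (period 6, group 2): the stated order agrees with the simple trend.
(C) As (period 4, group 15) vs Se (period 4, group 16): the stated order contradicts the simple trend.
The exception is (C): Se (4p⁴) ionizes more easily than half-filled As (4p³).

(C)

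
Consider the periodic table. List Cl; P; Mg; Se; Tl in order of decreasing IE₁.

Cl > P > Se > Mg > Tl

Across a period the outer electron is held more tightly (higher IE₁); down a group it sits in a higher shell, more shielded, and comes off more easily.
These span different periods and groups, so the two trends combine.
Mg > Tl: period and group pull opposite ways; the down-group shift dominates (738 vs 589 kJ/mol).
Se > Mg: the two effects oppose for this pair; the across-period effect wins (941 vs 738 kJ/mol).
P > Se: period and group pull opposite ways; the down-group shift dominates (1012 vs 941 kJ/mol).
Cl > P: Cl lies to the right of P in period 3, so the across-period effect alone puts Cl higher.
For reference (kJ/mol): Mg 738, P 1012, Cl 1251, Se 941, Tl 589.
So from highest to lowest: Cl > P > Se > Mg > Tl.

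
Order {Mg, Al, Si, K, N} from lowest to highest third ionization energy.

The third ionization energy removes an electron from the +2 ion. For each element: Mg²⁺ is the bare [Ne] core; Al²⁺ still has 1 valence electron; Si²⁺ still has 2 valence electrons; K²⁺ is already 1 electron into the core; N²⁺ still has 3 valence electrons.
Usually core removal costs more than valence removal, but here the competition is close: a tightly held n=2 valence electron can cost more to remove than an n=3 core electron, so the actual values have to decide it.
Valence configurations: Al²⁺ [Ne]3s¹, Si²⁺ [Ne]3s², N²⁺ [He]2s²2p¹.
Tabulated IE_3 (kJ/mol): Mg 7733, Al 2745, Si 3232, K 4420, N 4578.
So the third ionization energies run Al < Si < K < N < Mg.

Al < Si < K < N < Mg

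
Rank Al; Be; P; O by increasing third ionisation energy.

After 2 electrons have been removed, what remains? Al²⁺ still has 1 valence electron; Be²⁺ is the bare [He] core; P²⁺ still has 3 valence electrons; O²⁺ still has 4 valence electrons.
Breaking into a closed-shell core is much more expensive than removing a leftover valence electron — Be has the largest IE_3 here.
Valence configurations: Al²⁺ [Ne]3s¹, P²⁺ [Ne]3s²3p¹, O²⁺ [He]2s²2p².
The numbers (kJ/mol): Al 2745, Be 14849, P 2914, O 5300.
Overall IE_3 order: Al < P < O < Be.

Al, P, O, Be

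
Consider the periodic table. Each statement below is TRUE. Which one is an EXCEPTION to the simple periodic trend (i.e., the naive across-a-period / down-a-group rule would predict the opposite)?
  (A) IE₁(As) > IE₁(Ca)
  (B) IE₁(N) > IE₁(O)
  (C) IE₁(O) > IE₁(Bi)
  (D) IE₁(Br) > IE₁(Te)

(B)

The general trend: first ionization energy increases across a period and decreases down a group.
(A) As (period 4, group 15) vs Ca (period 4, group 2): the stated order agrees with the simple trend.
(B) N (period 2, group 15) vs O (period 2, group 16): the stated order contradicts the simple trend.
(C) O (period 2, group 16) vs Bi (period 6, group 15): the stated order agrees with the simple trend.
(D) Br (period 4, group 17) vs Te (period 5, group 16): the stated order agrees with the simple trend.
The exception is (B): pairing an electron in O's 2p⁴ costs repulsion energy, so O ionizes more easily than half-filled N (2p³).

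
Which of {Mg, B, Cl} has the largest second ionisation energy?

B

The second ionization energy removes an electron from the +1 ion. For each element: Mg⁺ still has 1 valence electron; B⁺ still has 2 valence electrons; Cl⁺ still has 6 valence electrons.
All are still removing valence electrons, so compare the +1 ions as you would atoms: IE_2 generally rises across a period (higher Z_eff) and falls down a group (larger shell), subject to the usual subshell exceptions.
Valence configurations: Mg⁺ [Ne]3s¹, B⁺ [He]2s², Cl⁺ [Ne]3s²3p⁴.
Approximate IE_2 values (kJ/mol): Mg 1451, B 2427, Cl 2298.
Putting it together, IE_2: Mg < Cl < B.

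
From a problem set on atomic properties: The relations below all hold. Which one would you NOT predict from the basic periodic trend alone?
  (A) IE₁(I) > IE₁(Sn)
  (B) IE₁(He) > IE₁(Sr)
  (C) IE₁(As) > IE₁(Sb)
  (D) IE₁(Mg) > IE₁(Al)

(D)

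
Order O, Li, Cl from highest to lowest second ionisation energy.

Consider each +1 ion: O⁺ still has 5 valence electrons; Li⁺ is the bare [He] core; Cl⁺ still has 6 valence electrons.
Core electrons are held far more tightly than valence electrons, so Li tops the IE_2 order.
Valence configurations: O⁺ [He]2s²2p³, Cl⁺ [Ne]3s²3p⁴.
Tabulated IE_2 (kJ/mol): O 3388, Li 7298, Cl 2298.
Hence IE_2: Cl < O < Li.

Li, O, Cl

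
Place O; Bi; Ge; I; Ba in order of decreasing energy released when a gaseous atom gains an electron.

O is in period 2, group 16; Ge is in period 4, group 14; I is in period 5, group 17; Ba is in period 6, group 2; Bi is in period 6, group 15.
Atoms with high Z_eff and room in the valence shell (especially the halogens) have the most exothermic electron affinities.
Neither a single period nor a single group — weigh both effects.
Bi > Ba: both are in period 6; the period trend gives Bi the larger value.
Ge > Bi: period and group pull opposite ways; the down-group shift dominates (119 vs 91 kJ/mol).
O > Ge: both effects reinforce here, so O is clearly the higher of the two.
I > O: period and group pull opposite ways; the across-period shift dominates (295 vs 141 kJ/mol).
For reference (kJ/mol): O 141, Ge 119, I 295, Ba 14, Bi 91.
So from highest to lowest: I > O > Ge > Bi > Ba.

I, O, Ge, Bi, Ba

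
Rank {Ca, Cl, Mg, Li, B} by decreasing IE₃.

Li > Mg > Ca > Cl > B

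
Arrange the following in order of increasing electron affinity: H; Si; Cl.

H < Si < Cl

H is in period 1, group 1; Si is in period 3, group 14; Cl is in period 3, group 17.
Adding an electron releases more energy for atoms nearer the top right (short of the noble gases).
Neither a single period nor a single group — weigh both effects.
Si > H: period and group pull opposite ways; the across-period shift dominates (134 vs 73 kJ/mol).
Cl > Si: both are in period 3; the period trend gives Cl the larger value.
For reference (kJ/mol): H 73, Si 134, Cl 349.
So from lowest to highest: H < Si < Cl.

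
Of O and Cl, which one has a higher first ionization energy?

O is in period 2, group 16; Cl is in period 3, group 17.
Across a period the outer electron is held more tightly (higher IE₁); down a group it sits in a higher shell, more shielded, and comes off more easily.
These sit on a diagonal, where the across-period and down-group effects partly cancel.
O > Cl: period and group pull opposite ways; the down-group shift dominates (1314 vs 1251 kJ/mol).
For reference (kJ/mol): O 1314, Cl 1251.
So O has the higher first ionization energy (O > Cl).

O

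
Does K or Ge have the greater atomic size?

Moving right in a period, electrons are added to the same shell under a stronger nuclear pull, so atoms get smaller; moving down, a new shell is opened and atoms get larger.
All lie in period 4, so atomic radius increases right to left.
So K has the greater atomic size (K > Ge).

K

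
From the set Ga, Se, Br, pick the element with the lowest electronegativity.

Ga

Atoms toward the upper right of the periodic table pull bonding electrons most strongly.
All lie in period 4, so electronegativity increases left to right.
The lowest electronegativity among these belongs to Ga.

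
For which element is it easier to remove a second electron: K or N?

N

After 1 electron has been removed, what remains? K⁺ is the bare [Ar] core; N⁺ still has 4 valence electrons.
Breaking into a closed-shell core is much more expensive than removing a leftover valence electron — K has the largest IE_2 here.
Tabulated IE_2 (kJ/mol): K 3052, N 2856.
Hence IE_2: N < K.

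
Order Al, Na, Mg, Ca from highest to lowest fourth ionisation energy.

The fourth ionization energy removes an electron from the +3 ion. For each element: Al³⁺ is the bare [Ne] core; Na³⁺ is already 2 electrons into the core; Mg³⁺ is already 1 electron into the core; Ca³⁺ is already 1 electron into the core.
All of these are removing an electron from a noble-gas core or deeper; the smaller core (lower principal quantum number) is held far more tightly, and within a period the higher nuclear charge binds the same core more tightly.
Approximate IE_4 values (kJ/mol): Al 11577, Na 9543, Mg 10543, Ca 6491.
Hence IE_4: Ca < Na < Mg < Al.

Al > Mg > Na > Ca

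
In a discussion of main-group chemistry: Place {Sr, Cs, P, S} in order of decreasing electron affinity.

EA tends to increase across a period and decrease down a group, though the pattern is less regular than for IE or radius.
Here both period and group differ, so the two effects have to be weighed against each other.
Cs > Sr: this pair runs against the simple trend — see the exception note.
P > Cs: both effects reinforce here, so P is clearly the higher of the two.
S > P: S lies to the right of P in period 3, so the across-period effect alone puts S higher.
Note the exception: Cs has a higher electron affinity than Sr, contrary to the simple trend — adding an electron to Sr (ns²) has to open a new, higher-energy np subshell, which is unfavourable.
Approximate values (kJ/mol): P 72, S 200, Sr 5, Cs 46.
So from highest to lowest: S > P > Cs > Sr.

S > P > Cs > Sr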